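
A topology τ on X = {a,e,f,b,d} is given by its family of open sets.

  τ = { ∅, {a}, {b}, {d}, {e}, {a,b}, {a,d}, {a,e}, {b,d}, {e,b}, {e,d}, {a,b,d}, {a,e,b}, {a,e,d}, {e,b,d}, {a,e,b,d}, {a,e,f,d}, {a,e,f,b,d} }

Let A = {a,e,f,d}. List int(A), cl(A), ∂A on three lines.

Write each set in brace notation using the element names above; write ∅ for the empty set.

U open, U⊆A: ∅, {a}, {e}, {d}, {e,d}, {a,e}, {a,d}, {a,e,d}, {a,e,f,d}. int(A) = ⋃ = {a,e,f,d}
X∖A={b}, int(X∖A)={b}, hence cl(A)={a,e,f,d}
∂A: remove int from cl → ∅

int(A) = {a,e,f,d}
cl(A)  = {a,e,f,d}
∂A     = ∅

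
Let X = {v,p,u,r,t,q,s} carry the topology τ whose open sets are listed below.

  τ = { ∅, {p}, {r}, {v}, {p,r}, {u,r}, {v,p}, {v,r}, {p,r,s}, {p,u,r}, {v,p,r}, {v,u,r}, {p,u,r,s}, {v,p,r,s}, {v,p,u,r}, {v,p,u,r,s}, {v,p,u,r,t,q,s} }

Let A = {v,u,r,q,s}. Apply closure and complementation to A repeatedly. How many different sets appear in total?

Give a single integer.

6

cl via duality: int({p,t}) = {p}, so X∖{p} = {v,u,r,t,q,s}
Write k for closure, c for complement:
  1. A     = {v,u,r,q,s}
  2. kA    = {v,u,r,t,q,s}
  3. cA    = {p,t}
  4. ckA   = {p}
  5. kcA   = {p,t,q,s}
  6. ckcA  = {v,u,r}
applying k or c yields no new set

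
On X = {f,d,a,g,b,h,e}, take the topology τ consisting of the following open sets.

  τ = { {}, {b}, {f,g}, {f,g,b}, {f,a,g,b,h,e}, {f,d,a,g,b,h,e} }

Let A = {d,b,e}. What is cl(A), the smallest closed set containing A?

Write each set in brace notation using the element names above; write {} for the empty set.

X∖A={f,a,g,h}, int(X∖A)={f,g}, hence cl(A)={d,a,b,h,e}

{d,a,b,h,e}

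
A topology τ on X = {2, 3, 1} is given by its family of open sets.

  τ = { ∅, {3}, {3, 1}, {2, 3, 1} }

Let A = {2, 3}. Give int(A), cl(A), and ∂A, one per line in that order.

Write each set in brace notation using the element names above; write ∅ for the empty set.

open subsets of A: ∅, {3}; so int(A) = {3}
closure: X∖int(X∖A) = X∖∅ = {2, 3, 1}
∂A = {2, 3, 1} minus {3} = {2, 1}

int(A) = {3}
cl(A)  = {2, 3, 1}
∂A     = {2, 1}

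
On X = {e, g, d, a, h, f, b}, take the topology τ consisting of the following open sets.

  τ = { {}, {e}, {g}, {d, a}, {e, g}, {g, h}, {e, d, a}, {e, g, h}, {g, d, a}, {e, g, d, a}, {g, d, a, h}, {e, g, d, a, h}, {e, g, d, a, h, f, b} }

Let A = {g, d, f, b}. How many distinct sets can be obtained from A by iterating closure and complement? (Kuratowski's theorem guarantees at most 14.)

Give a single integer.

12

closure: X∖int(X∖A) = X∖{e} = {g, d, a, h, f, b}
Let k=closure and c=complement:
  1. A     = {g, d, f, b}
  2. kA    = {g, d, a, h, f, b}
  3. cA    = {e, a, h}
  4. ckA   = {e}
  5. kcA   = {e, d, a, h, f, b}
  6. kckA  = {e, f, b}
  7. ckcA  = {g}
  8. ckckA = {g, d, a, h}
  9. kckcA = {g, h, f, b}
  10. ckckcA = {e, d, a}
  11. kckckcA = {e, d, a, f, b}
  12. ckckckcA = {g, h}
— saturated at 12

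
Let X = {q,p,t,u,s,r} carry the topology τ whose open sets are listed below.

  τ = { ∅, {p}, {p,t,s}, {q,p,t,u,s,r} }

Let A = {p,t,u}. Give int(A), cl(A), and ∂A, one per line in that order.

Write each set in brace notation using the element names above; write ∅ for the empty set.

U open, U⊆A: ∅, {p}. int(A) = ⋃ = {p}
X∖A={q,s,r}, int(X∖A)=∅, hence cl(A)={q,p,t,u,s,r}
∂A: remove int from cl → {q,t,u,s,r}

int(A) = {p}
cl(A)  = {q,p,t,u,s,r}
∂A     = {q,t,u,s,r}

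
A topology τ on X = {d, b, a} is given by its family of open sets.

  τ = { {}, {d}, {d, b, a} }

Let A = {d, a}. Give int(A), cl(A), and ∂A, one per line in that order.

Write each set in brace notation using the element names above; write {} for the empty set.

int(A) = {d}
cl(A)  = {d, b, a}
∂A     = {b, a}

U open, U⊆A: {}, {d}. int(A) = ⋃ = {d}
X∖A={b}, int(X∖A)={}, hence cl(A)={d, b, a}
∂A: remove int from cl → {b, a}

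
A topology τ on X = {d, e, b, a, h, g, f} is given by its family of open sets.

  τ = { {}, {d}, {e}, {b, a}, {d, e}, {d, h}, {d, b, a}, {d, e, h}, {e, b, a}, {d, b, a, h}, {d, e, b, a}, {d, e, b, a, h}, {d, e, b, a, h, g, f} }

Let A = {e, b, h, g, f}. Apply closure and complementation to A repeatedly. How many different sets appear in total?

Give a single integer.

12

X∖A={d, a}, int(X∖A)={d}, hence cl(A)={e, b, a, h, g, f}
Orbit (k=closure, c=complement):
  1. A     = {e, b, h, g, f}
  2. kA    = {e, b, a, h, g, f}
  3. cA    = {d, a}
  4. ckA   = {d}
  5. kcA   = {d, b, a, h, g, f}
  6. kckA  = {d, h, g, f}
  7. ckcA  = {e}
  8. ckckA = {e, b, a}
  9. kckcA = {e, g, f}
  10. kckckA = {e, b, a, g, f}
  11. ckckcA = {d, b, a, h}
  12. ckckckA = {d, h}
(closed under both — stop)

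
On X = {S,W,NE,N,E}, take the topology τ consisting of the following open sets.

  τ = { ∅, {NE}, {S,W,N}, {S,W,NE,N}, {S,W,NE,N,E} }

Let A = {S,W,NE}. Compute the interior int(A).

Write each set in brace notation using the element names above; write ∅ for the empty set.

{NE}

open subsets of A: ∅, {NE}; so int(A) = {NE}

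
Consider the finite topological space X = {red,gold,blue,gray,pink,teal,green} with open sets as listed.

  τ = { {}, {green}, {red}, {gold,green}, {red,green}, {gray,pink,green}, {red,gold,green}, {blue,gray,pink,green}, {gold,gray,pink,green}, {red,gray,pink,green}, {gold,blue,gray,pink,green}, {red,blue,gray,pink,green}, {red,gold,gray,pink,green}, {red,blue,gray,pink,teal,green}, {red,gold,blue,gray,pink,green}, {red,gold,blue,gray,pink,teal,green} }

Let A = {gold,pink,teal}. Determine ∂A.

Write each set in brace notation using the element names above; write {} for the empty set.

opens ⊆ A: {}; union → int = {}
complement {red,blue,gray,green}; its interior {red,green}; cl(A) = X∖{red,green} = {gold,blue,gray,pink,teal}
boundary = {gold,blue,gray,pink,teal} ∖ {} = {gold,blue,gray,pink,teal}

{gold,blue,gray,pink,teal}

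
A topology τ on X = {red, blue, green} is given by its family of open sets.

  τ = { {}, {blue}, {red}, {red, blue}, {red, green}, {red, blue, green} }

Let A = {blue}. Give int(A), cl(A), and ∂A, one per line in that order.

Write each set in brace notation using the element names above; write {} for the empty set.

interior: largest open inside A is {blue} (from {}, {blue})
cl via duality: int({red, green}) = {red, green}, so X∖{red, green} = {blue}
cl∖int = {}

int(A) = {blue}
cl(A)  = {blue}
∂A     = {}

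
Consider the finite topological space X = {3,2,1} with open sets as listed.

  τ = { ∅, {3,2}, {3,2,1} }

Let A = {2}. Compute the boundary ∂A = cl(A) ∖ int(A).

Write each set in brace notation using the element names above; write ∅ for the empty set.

U open, U⊆A: ∅. int(A) = ⋃ = ∅
X∖A={3,1}, int(X∖A)=∅, hence cl(A)={3,2,1}
∂A: remove int from cl → {3,2,1}

{3,2,1}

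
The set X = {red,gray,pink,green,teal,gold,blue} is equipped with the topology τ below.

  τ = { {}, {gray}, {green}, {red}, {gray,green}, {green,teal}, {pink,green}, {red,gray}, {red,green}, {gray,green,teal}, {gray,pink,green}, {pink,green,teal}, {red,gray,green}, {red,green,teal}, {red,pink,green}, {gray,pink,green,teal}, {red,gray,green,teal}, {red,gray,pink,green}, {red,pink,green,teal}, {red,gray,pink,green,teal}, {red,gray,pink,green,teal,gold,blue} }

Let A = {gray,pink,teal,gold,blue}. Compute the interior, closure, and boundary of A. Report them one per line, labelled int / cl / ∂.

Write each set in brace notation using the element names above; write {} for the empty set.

U open, U⊆A: {}, {gray}. int(A) = ⋃ = {gray}
X∖A={red,green}, int(X∖A)={red,green}, hence cl(A)={gray,pink,teal,gold,blue}
∂A: remove int from cl → {pink,teal,gold,blue}

int(A) = {gray}
cl(A)  = {gray,pink,teal,gold,blue}
∂A     = {pink,teal,gold,blue}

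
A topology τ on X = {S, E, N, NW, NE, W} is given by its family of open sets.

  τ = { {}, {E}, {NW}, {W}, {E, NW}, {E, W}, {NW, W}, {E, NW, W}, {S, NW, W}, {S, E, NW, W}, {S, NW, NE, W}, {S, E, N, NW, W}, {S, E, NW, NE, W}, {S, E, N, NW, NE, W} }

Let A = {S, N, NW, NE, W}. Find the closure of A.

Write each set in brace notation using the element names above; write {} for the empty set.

closure: X∖int(X∖A) = X∖{E} = {S, N, NW, NE, W}

{S, N, NW, NE, W}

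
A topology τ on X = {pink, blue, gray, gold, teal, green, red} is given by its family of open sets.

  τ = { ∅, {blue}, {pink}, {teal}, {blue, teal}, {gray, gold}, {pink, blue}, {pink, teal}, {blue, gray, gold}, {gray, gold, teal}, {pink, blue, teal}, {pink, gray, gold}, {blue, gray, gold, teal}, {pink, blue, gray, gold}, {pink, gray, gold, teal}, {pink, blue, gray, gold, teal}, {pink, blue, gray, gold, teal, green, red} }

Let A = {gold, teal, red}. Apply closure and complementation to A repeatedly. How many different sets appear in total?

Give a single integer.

cl via duality: int({pink, blue, gray, green}) = {pink, blue}, so X∖{pink, blue} = {gray, gold, teal, green, red}
Write k for closure, c for complement:
  1. A     = {gold, teal, red}
  2. kA    = {gray, gold, teal, green, red}
  3. cA    = {pink, blue, gray, green}
  4. ckA   = {pink, blue}
  5. kcA   = {pink, blue, gray, gold, green, red}
  6. kckA  = {pink, blue, green, red}
  7. ckcA  = {teal}
  8. ckckA = {gray, gold, teal}
  9. kckcA = {teal, green, red}
  10. ckckcA = {pink, blue, gray, gold}
applying k or c yields no new set

10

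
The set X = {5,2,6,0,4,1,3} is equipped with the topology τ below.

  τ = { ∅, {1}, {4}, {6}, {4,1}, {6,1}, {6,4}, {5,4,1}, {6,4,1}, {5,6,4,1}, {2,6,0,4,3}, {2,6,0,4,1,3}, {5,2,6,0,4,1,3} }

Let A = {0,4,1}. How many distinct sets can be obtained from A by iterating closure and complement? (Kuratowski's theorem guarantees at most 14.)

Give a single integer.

X∖A={5,2,6,3}, int(X∖A)={6}, hence cl(A)={5,2,0,4,1,3}
Orbit (k=closure, c=complement):
  1. A     = {0,4,1}
  2. kA    = {5,2,0,4,1,3}
  3. cA    = {5,2,6,3}
  4. ckA   = {6}
  5. kcA   = {5,2,6,0,3}
  6. kckA  = {2,6,0,3}
  7. ckcA  = {4,1}
  8. ckckA = {5,4,1}
(closed under both — stop)

8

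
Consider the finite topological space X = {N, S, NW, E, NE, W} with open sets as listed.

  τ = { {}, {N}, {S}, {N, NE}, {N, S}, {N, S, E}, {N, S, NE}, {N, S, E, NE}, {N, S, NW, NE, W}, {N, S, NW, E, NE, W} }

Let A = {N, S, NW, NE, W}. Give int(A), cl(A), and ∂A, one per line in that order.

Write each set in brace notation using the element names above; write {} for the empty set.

int(A) = {N, S, NW, NE, W}
cl(A)  = {N, S, NW, E, NE, W}
∂A     = {E}

U open, U⊆A: {}, {S}, {N}, {N, S}, {N, NE}, {N, S, NE}, {N, S, NW, NE, W}. int(A) = ⋃ = {N, S, NW, NE, W}
X∖A={E}, int(X∖A)={}, hence cl(A)={N, S, NW, E, NE, W}
∂A: remove int from cl → {E}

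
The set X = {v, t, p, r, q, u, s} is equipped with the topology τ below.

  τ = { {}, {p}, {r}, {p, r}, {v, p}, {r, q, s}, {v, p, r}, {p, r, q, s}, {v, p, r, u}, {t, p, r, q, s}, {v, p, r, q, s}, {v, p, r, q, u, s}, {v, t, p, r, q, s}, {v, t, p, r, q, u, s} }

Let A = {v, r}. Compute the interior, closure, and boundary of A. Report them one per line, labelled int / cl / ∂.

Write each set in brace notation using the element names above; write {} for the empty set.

open subsets of A: {}, {r}; so int(A) = {r}
closure: X∖int(X∖A) = X∖{p} = {v, t, r, q, u, s}
∂A = {v, t, r, q, u, s} minus {r} = {v, t, q, u, s}

int(A) = {r}
cl(A)  = {v, t, r, q, u, s}
∂A     = {v, t, q, u, s}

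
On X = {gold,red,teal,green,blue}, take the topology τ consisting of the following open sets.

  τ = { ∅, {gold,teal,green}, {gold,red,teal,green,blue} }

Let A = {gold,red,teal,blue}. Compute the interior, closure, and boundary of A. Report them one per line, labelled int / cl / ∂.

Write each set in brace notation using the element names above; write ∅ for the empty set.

interior: largest open inside A is ∅ (from ∅)
cl via duality: int({green}) = ∅, so X∖∅ = {gold,red,teal,green,blue}
cl∖int = {gold,red,teal,green,blue}

int(A) = ∅
cl(A)  = {gold,red,teal,green,blue}
∂A     = {gold,red,teal,green,blue}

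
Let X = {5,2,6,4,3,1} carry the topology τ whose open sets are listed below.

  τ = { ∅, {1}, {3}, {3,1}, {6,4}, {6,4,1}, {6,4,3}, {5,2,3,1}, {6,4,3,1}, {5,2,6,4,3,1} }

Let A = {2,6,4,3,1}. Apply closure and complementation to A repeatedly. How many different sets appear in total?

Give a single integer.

6

closure: X∖int(X∖A) = X∖∅ = {5,2,6,4,3,1}
Let k=closure and c=complement:
  1. A     = {2,6,4,3,1}
  2. kA    = {5,2,6,4,3,1}
  3. cA    = {5}
  4. ckA   = ∅
  5. kcA   = {5,2}
  6. ckcA  = {6,4,3,1}
— saturated at 6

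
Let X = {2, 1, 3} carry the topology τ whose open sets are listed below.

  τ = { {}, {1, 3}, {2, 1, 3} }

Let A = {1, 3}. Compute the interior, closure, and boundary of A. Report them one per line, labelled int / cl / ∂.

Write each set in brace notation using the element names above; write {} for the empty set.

int(A) = {1, 3}
cl(A)  = {2, 1, 3}
∂A     = {2}

interior: largest open inside A is {1, 3} (from {}, {1, 3})
cl via duality: int({2}) = {}, so X∖{} = {2, 1, 3}
cl∖int = {2}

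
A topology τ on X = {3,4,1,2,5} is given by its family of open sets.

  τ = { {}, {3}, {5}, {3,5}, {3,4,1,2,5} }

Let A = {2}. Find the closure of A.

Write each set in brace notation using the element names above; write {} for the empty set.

{4,1,2}

complement {3,4,1,5}; its interior {3,5}; cl(A) = X∖{3,5} = {4,1,2}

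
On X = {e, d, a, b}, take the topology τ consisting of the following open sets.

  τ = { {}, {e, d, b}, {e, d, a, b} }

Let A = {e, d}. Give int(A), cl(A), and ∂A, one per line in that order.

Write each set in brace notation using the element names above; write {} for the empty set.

interior: largest open inside A is {} (from {})
cl via duality: int({a, b}) = {}, so X∖{} = {e, d, a, b}
cl∖int = {e, d, a, b}

int(A) = {}
cl(A)  = {e, d, a, b}
∂A     = {e, d, a, b}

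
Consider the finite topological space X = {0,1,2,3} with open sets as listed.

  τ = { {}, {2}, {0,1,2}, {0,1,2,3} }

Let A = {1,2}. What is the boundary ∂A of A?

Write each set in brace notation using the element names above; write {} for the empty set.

open subsets of A: {}, {2}; so int(A) = {2}
closure: X∖int(X∖A) = X∖{} = {0,1,2,3}
∂A = {0,1,2,3} minus {2} = {0,1,3}

{0,1,3}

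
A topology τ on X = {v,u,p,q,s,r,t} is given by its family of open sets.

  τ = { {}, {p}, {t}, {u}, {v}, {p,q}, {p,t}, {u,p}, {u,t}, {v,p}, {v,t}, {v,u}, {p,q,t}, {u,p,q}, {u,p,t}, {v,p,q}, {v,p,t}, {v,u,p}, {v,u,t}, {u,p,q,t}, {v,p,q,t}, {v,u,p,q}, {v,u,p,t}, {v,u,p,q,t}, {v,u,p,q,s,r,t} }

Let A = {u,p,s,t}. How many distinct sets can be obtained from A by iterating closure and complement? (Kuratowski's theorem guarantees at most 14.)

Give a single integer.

8

closure: X∖int(X∖A) = X∖{v} = {u,p,q,s,r,t}
Let k=closure and c=complement:
  1. A     = {u,p,s,t}
  2. kA    = {u,p,q,s,r,t}
  3. cA    = {v,q,r}
  4. ckA   = {v}
  5. kcA   = {v,q,s,r}
  6. kckA  = {v,s,r}
  7. ckcA  = {u,p,t}
  8. ckckA = {u,p,q,t}
— saturated at 8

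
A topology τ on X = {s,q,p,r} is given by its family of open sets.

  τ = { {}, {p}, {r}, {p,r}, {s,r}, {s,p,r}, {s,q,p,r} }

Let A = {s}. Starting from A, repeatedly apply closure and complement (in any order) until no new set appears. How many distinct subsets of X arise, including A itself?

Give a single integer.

cl via duality: int({q,p,r}) = {p,r}, so X∖{p,r} = {s,q}
Write k for closure, c for complement:
  1. A     = {s}
  2. kA    = {s,q}
  3. cA    = {q,p,r}
  4. ckA   = {p,r}
  5. kcA   = {s,q,p,r}
  6. ckcA  = {}
applying k or c yields no new set

6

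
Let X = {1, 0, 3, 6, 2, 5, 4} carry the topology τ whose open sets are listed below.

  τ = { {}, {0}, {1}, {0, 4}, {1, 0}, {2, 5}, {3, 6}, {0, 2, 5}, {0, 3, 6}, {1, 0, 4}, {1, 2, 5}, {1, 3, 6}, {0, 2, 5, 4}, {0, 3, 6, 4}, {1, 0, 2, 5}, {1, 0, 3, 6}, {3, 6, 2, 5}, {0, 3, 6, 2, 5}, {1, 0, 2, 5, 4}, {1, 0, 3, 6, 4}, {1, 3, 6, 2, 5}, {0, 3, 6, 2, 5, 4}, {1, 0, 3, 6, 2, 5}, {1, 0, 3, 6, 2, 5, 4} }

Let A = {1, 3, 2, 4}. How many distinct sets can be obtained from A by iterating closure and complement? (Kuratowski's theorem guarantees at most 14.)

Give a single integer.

8

cl via duality: int({0, 6, 5}) = {0}, so X∖{0} = {1, 3, 6, 2, 5, 4}
Write k for closure, c for complement:
  1. A     = {1, 3, 2, 4}
  2. kA    = {1, 3, 6, 2, 5, 4}
  3. cA    = {0, 6, 5}
  4. ckA   = {0}
  5. kcA   = {0, 3, 6, 2, 5, 4}
  6. kckA  = {0, 4}
  7. ckcA  = {1}
  8. ckckA = {1, 3, 6, 2, 5}
applying k or c yields no new set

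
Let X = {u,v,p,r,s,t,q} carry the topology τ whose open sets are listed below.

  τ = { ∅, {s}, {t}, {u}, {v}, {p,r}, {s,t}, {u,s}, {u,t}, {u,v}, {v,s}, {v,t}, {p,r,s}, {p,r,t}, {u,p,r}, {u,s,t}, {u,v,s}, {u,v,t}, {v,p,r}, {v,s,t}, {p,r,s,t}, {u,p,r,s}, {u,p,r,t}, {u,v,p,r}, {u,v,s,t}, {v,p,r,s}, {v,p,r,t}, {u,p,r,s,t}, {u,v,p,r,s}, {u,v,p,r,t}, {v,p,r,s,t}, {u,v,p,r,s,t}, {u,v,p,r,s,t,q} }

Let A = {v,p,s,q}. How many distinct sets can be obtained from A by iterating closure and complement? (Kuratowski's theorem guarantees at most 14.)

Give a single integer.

10

X∖A={u,r,t}, int(X∖A)={u,t}, hence cl(A)={v,p,r,s,q}
Orbit (k=closure, c=complement):
  1. A     = {v,p,s,q}
  2. kA    = {v,p,r,s,q}
  3. cA    = {u,r,t}
  4. ckA   = {u,t}
  5. kcA   = {u,p,r,t,q}
  6. kckA  = {u,t,q}
  7. ckcA  = {v,s}
  8. ckckA = {v,p,r,s}
  9. kckcA = {v,s,q}
  10. ckckcA = {u,p,r,t}
(closed under both — stop)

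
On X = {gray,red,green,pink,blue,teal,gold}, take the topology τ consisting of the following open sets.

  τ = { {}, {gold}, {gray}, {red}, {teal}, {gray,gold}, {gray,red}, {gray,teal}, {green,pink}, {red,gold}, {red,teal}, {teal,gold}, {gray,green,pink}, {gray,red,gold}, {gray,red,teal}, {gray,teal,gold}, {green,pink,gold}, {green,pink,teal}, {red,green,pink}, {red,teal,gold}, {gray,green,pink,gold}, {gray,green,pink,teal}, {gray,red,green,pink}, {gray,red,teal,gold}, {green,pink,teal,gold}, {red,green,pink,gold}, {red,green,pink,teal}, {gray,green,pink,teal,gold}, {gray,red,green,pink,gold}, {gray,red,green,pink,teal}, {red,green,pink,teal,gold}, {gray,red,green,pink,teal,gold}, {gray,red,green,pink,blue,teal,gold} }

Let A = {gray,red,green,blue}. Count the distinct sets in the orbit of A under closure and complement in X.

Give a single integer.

10

X∖A={pink,teal,gold}, int(X∖A)={teal,gold}, hence cl(A)={gray,red,green,pink,blue}
Orbit (k=closure, c=complement):
  1. A     = {gray,red,green,blue}
  2. kA    = {gray,red,green,pink,blue}
  3. cA    = {pink,teal,gold}
  4. ckA   = {teal,gold}
  5. kcA   = {green,pink,blue,teal,gold}
  6. kckA  = {blue,teal,gold}
  7. ckcA  = {gray,red}
  8. ckckA = {gray,red,green,pink}
  9. kckcA = {gray,red,blue}
  10. ckckcA = {green,pink,teal,gold}
(closed under both — stop)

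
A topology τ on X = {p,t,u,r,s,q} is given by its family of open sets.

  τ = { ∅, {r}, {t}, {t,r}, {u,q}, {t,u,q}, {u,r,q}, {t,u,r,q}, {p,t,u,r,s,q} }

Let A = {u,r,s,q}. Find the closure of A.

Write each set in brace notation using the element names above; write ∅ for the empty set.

closure: X∖int(X∖A) = X∖{t} = {p,u,r,s,q}

{p,u,r,s,q}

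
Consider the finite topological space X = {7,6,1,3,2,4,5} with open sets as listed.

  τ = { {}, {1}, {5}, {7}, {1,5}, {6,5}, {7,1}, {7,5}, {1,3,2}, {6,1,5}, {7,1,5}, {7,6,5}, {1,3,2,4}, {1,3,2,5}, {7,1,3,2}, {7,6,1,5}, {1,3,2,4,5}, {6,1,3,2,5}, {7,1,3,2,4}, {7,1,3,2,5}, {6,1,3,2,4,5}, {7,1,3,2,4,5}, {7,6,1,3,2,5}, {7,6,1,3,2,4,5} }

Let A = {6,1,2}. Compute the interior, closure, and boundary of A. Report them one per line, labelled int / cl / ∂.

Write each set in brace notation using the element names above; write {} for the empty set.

interior: largest open inside A is {1} (from {}, {1})
cl via duality: int({7,3,4,5}) = {7,5}, so X∖{7,5} = {6,1,3,2,4}
cl∖int = {6,3,2,4}

int(A) = {1}
cl(A)  = {6,1,3,2,4}
∂A     = {6,3,2,4}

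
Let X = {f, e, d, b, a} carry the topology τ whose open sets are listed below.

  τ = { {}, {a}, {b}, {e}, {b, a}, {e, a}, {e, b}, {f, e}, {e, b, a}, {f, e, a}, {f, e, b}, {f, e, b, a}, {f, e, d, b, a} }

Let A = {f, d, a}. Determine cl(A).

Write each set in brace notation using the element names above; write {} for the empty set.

cl via duality: int({e, b}) = {e, b}, so X∖{e, b} = {f, d, a}

{f, d, a}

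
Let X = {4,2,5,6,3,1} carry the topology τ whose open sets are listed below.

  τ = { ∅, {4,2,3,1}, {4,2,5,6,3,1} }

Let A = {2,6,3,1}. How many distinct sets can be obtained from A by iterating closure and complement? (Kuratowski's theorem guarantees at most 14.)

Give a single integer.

closure: X∖int(X∖A) = X∖∅ = {4,2,5,6,3,1}
Let k=closure and c=complement:
  1. A     = {2,6,3,1}
  2. kA    = {4,2,5,6,3,1}
  3. cA    = {4,5}
  4. ckA   = ∅
— saturated at 4

4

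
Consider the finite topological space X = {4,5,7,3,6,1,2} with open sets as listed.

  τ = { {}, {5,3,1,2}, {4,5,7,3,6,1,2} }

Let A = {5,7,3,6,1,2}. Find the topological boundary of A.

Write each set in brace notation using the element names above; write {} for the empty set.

{4,7,6}

open subsets of A: {}, {5,3,1,2}; so int(A) = {5,3,1,2}
closure: X∖int(X∖A) = X∖{} = {4,5,7,3,6,1,2}
∂A = {4,5,7,3,6,1,2} minus {5,3,1,2} = {4,7,6}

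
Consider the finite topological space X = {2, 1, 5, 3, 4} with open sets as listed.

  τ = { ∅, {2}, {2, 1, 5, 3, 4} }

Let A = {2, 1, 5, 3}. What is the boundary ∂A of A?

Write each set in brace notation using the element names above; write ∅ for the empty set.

U open, U⊆A: ∅, {2}. int(A) = ⋃ = {2}
X∖A={4}, int(X∖A)=∅, hence cl(A)={2, 1, 5, 3, 4}
∂A: remove int from cl → {1, 5, 3, 4}

{1, 5, 3, 4}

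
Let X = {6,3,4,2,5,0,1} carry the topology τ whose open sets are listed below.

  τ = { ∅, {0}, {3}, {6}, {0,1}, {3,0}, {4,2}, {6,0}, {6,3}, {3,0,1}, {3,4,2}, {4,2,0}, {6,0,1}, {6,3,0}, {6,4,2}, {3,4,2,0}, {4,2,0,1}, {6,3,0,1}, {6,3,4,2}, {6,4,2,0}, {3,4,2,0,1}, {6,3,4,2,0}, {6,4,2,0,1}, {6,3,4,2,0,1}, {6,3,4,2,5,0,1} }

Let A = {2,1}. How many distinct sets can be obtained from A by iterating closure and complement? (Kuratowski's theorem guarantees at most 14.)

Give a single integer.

10

cl via duality: int({6,3,4,5,0}) = {6,3,0}, so X∖{6,3,0} = {4,2,5,1}
Write k for closure, c for complement:
  1. A     = {2,1}
  2. kA    = {4,2,5,1}
  3. cA    = {6,3,4,5,0}
  4. ckA   = {6,3,0}
  5. kcA   = {6,3,4,2,5,0,1}
  6. kckA  = {6,3,5,0,1}
  7. ckcA  = ∅
  8. ckckA = {4,2}
  9. kckckA = {4,2,5}
  10. ckckckA = {6,3,0,1}
applying k or c yields no new set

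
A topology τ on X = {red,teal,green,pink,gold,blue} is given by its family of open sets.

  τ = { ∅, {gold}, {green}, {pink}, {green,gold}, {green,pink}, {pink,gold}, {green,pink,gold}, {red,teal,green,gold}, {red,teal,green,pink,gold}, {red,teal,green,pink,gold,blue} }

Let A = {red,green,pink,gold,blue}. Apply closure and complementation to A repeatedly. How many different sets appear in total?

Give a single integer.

6

X∖A={teal}, int(X∖A)=∅, hence cl(A)={red,teal,green,pink,gold,blue}
Orbit (k=closure, c=complement):
  1. A     = {red,green,pink,gold,blue}
  2. kA    = {red,teal,green,pink,gold,blue}
  3. cA    = {teal}
  4. ckA   = ∅
  5. kcA   = {red,teal,blue}
  6. ckcA  = {green,pink,gold}
(closed under both — stop)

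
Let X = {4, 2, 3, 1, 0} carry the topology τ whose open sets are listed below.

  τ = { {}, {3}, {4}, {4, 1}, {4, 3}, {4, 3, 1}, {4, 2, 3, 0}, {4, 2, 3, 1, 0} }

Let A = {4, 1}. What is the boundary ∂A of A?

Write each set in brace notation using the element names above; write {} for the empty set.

opens ⊆ A: {}, {4}, {4, 1}; union → int = {4, 1}
complement {2, 3, 0}; its interior {3}; cl(A) = X∖{3} = {4, 2, 1, 0}
boundary = {4, 2, 1, 0} ∖ {4, 1} = {2, 0}

{2, 0}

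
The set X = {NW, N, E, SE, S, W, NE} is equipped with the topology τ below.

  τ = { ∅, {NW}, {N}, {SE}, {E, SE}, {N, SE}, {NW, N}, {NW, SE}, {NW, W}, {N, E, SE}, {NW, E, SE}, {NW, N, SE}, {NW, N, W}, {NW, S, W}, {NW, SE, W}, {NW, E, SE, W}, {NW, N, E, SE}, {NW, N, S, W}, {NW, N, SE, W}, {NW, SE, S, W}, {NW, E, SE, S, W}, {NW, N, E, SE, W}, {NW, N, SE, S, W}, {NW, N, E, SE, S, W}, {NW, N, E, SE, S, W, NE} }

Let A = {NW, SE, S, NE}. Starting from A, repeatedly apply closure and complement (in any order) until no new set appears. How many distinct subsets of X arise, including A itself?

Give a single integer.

cl via duality: int({N, E, W}) = {N}, so X∖{N} = {NW, E, SE, S, W, NE}
Write k for closure, c for complement:
  1. A     = {NW, SE, S, NE}
  2. kA    = {NW, E, SE, S, W, NE}
  3. cA    = {N, E, W}
  4. ckA   = {N}
  5. kcA   = {N, E, S, W, NE}
  6. kckA  = {N, NE}
  7. ckcA  = {NW, SE}
  8. ckckA = {NW, E, SE, S, W}
applying k or c yields no new set

8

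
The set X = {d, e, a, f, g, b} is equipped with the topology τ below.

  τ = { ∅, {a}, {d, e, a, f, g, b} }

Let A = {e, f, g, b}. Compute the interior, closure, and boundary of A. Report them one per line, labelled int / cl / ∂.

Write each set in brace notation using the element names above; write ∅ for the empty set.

interior: largest open inside A is ∅ (from ∅)
cl via duality: int({d, a}) = {a}, so X∖{a} = {d, e, f, g, b}
cl∖int = {d, e, f, g, b}

int(A) = ∅
cl(A)  = {d, e, f, g, b}
∂A     = {d, e, f, g, b}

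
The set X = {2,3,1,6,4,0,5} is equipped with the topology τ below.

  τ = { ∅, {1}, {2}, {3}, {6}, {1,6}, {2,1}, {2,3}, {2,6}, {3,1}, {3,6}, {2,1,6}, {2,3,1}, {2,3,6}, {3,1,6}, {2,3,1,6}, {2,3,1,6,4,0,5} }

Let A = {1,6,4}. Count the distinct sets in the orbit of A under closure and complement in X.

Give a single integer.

closure: X∖int(X∖A) = X∖{2,3} = {1,6,4,0,5}
Let k=closure and c=complement:
  1. A     = {1,6,4}
  2. kA    = {1,6,4,0,5}
  3. cA    = {2,3,0,5}
  4. ckA   = {2,3}
  5. kcA   = {2,3,4,0,5}
  6. ckcA  = {1,6}
— saturated at 6

6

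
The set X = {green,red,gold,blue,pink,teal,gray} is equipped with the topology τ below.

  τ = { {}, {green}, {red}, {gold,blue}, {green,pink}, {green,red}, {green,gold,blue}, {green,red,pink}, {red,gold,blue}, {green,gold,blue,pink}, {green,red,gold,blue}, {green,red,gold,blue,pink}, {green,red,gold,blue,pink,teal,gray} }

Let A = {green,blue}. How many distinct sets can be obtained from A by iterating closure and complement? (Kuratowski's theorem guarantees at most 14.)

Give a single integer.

complement {red,gold,pink,teal,gray}; its interior {red}; cl(A) = X∖{red} = {green,gold,blue,pink,teal,gray}
With k = closure, c = complement:
  1. A     = {green,blue}
  2. kA    = {green,gold,blue,pink,teal,gray}
  3. cA    = {red,gold,pink,teal,gray}
  4. ckA   = {red}
  5. kcA   = {red,gold,blue,pink,teal,gray}
  6. kckA  = {red,teal,gray}
  7. ckcA  = {green}
  8. ckckA = {green,gold,blue,pink}
  9. kckcA = {green,pink,teal,gray}
  10. ckckcA = {red,gold,blue}
  11. kckckcA = {red,gold,blue,teal,gray}
  12. ckckckcA = {green,pink}
k, c of each give nothing new

12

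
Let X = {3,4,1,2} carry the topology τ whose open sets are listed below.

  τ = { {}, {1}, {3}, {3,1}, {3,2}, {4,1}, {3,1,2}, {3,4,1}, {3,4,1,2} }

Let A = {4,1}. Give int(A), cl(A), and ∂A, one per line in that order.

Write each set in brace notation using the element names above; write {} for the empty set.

int(A) = {4,1}
cl(A)  = {4,1}
∂A     = {}

open subsets of A: {}, {1}, {4,1}; so int(A) = {4,1}
closure: X∖int(X∖A) = X∖{3,2} = {4,1}
∂A = {4,1} minus {4,1} = {}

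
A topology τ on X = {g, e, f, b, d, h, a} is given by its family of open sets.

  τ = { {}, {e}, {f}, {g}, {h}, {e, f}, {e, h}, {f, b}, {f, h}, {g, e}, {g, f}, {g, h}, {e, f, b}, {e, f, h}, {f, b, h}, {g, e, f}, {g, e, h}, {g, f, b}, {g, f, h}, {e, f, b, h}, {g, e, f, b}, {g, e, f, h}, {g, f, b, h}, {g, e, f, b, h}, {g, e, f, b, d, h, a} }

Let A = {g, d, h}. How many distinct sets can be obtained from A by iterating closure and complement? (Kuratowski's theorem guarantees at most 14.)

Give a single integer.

closure: X∖int(X∖A) = X∖{e, f, b} = {g, d, h, a}
Let k=closure and c=complement:
  1. A     = {g, d, h}
  2. kA    = {g, d, h, a}
  3. cA    = {e, f, b, a}
  4. ckA   = {e, f, b}
  5. kcA   = {e, f, b, d, a}
  6. ckcA  = {g, h}
— saturated at 6

6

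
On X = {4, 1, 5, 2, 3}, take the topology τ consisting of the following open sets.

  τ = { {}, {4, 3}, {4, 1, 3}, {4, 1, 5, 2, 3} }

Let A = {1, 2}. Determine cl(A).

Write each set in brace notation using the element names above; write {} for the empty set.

cl via duality: int({4, 5, 3}) = {4, 3}, so X∖{4, 3} = {1, 5, 2}

{1, 5, 2}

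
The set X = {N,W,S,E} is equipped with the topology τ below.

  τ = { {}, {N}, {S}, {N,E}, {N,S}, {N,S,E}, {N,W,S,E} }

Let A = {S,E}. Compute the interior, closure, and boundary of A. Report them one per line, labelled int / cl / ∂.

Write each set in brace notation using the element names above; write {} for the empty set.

int(A) = {S}
cl(A)  = {W,S,E}
∂A     = {W,E}

interior: largest open inside A is {S} (from {}, {S})
cl via duality: int({N,W}) = {N}, so X∖{N} = {W,S,E}
cl∖int = {W,E}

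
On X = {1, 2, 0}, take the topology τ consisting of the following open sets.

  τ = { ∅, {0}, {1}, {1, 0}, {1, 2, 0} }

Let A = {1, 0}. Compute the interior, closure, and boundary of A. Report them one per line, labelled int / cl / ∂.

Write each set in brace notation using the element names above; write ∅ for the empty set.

U open, U⊆A: ∅, {0}, {1}, {1, 0}. int(A) = ⋃ = {1, 0}
X∖A={2}, int(X∖A)=∅, hence cl(A)={1, 2, 0}
∂A: remove int from cl → {2}

int(A) = {1, 0}
cl(A)  = {1, 2, 0}
∂A     = {2}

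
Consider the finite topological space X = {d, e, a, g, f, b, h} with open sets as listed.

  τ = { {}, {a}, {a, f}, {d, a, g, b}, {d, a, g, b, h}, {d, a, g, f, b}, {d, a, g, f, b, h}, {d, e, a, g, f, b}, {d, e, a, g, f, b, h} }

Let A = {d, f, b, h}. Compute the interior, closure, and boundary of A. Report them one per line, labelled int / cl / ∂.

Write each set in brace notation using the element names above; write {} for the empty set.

int(A) = {}
cl(A)  = {d, e, g, f, b, h}
∂A     = {d, e, g, f, b, h}

U open, U⊆A: {}. int(A) = ⋃ = {}
X∖A={e, a, g}, int(X∖A)={a}, hence cl(A)={d, e, g, f, b, h}
∂A: remove int from cl → {d, e, g, f, b, h}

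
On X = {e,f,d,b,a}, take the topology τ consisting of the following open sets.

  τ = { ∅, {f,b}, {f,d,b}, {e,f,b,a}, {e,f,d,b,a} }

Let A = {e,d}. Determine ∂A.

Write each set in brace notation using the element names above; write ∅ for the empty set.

opens ⊆ A: ∅; union → int = ∅
complement {f,b,a}; its interior {f,b}; cl(A) = X∖{f,b} = {e,d,a}
boundary = {e,d,a} ∖ ∅ = {e,d,a}

{e,d,a}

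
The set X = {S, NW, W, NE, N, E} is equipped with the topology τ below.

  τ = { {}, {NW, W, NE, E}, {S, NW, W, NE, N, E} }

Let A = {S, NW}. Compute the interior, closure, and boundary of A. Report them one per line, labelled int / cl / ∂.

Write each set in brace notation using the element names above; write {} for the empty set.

int(A) = {}
cl(A)  = {S, NW, W, NE, N, E}
∂A     = {S, NW, W, NE, N, E}

opens ⊆ A: {}; union → int = {}
complement {W, NE, N, E}; its interior {}; cl(A) = X∖{} = {S, NW, W, NE, N, E}
boundary = {S, NW, W, NE, N, E} ∖ {} = {S, NW, W, NE, N, E}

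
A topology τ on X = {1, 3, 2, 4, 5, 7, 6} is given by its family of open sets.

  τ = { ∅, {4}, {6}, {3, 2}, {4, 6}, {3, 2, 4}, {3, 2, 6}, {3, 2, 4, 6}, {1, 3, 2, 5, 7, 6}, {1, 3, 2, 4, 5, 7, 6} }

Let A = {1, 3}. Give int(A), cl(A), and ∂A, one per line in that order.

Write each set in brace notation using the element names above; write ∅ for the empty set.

int(A) = ∅
cl(A)  = {1, 3, 2, 5, 7}
∂A     = {1, 3, 2, 5, 7}

interior: largest open inside A is ∅ (from ∅)
cl via duality: int({2, 4, 5, 7, 6}) = {4, 6}, so X∖{4, 6} = {1, 3, 2, 5, 7}
cl∖int = {1, 3, 2, 5, 7}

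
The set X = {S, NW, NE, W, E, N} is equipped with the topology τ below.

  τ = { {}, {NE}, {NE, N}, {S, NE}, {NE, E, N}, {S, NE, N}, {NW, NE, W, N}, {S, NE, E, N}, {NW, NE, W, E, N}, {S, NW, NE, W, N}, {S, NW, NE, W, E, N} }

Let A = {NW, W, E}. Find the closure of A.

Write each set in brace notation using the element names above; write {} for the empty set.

closure: X∖int(X∖A) = X∖{S, NE, N} = {NW, W, E}

{NW, W, E}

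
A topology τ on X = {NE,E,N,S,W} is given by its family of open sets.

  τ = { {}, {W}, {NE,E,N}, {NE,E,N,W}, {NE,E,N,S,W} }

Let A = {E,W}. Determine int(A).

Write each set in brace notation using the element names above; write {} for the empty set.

{W}

interior: largest open inside A is {W} (from {}, {W})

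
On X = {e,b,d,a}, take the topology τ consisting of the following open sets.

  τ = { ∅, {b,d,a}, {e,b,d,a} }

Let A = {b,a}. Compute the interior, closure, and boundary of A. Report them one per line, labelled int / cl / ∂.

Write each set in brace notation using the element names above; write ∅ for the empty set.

U open, U⊆A: ∅. int(A) = ⋃ = ∅
X∖A={e,d}, int(X∖A)=∅, hence cl(A)={e,b,d,a}
∂A: remove int from cl → {e,b,d,a}

int(A) = ∅
cl(A)  = {e,b,d,a}
∂A     = {e,b,d,a}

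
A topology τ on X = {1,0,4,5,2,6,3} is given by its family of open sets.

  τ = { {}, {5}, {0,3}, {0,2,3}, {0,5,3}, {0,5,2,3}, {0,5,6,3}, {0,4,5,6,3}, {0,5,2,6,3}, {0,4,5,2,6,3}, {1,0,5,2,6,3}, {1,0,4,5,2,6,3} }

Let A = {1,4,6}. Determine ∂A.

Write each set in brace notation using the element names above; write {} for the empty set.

{1,4,6}

open subsets of A: {}; so int(A) = {}
closure: X∖int(X∖A) = X∖{0,5,2,3} = {1,4,6}
∂A = {1,4,6} minus {} = {1,4,6}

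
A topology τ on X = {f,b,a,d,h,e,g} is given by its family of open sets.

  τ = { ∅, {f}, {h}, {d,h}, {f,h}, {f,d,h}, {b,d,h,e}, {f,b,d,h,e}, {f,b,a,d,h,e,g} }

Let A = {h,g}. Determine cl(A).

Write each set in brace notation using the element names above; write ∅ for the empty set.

{b,a,d,h,e,g}

closure: X∖int(X∖A) = X∖{f} = {b,a,d,h,e,g}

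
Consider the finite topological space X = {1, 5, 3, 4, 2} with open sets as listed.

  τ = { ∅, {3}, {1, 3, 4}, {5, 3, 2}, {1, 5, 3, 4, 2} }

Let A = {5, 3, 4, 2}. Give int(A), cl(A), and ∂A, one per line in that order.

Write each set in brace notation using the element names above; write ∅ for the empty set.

int(A) = {5, 3, 2}
cl(A)  = {1, 5, 3, 4, 2}
∂A     = {1, 4}

U open, U⊆A: ∅, {3}, {5, 3, 2}. int(A) = ⋃ = {5, 3, 2}
X∖A={1}, int(X∖A)=∅, hence cl(A)={1, 5, 3, 4, 2}
∂A: remove int from cl → {1, 4}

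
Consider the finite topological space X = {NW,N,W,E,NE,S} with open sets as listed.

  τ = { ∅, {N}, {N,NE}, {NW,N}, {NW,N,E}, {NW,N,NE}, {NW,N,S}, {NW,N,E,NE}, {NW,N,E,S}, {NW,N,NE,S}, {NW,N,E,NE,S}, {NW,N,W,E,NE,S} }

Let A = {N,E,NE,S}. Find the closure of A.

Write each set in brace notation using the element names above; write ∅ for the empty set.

X∖A={NW,W}, int(X∖A)=∅, hence cl(A)={NW,N,W,E,NE,S}

{NW,N,W,E,NE,S}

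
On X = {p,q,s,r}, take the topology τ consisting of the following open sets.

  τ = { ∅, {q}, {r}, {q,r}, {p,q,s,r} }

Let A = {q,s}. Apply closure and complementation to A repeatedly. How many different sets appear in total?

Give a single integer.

cl via duality: int({p,r}) = {r}, so X∖{r} = {p,q,s}
Write k for closure, c for complement:
  1. A     = {q,s}
  2. kA    = {p,q,s}
  3. cA    = {p,r}
  4. ckA   = {r}
  5. kcA   = {p,s,r}
  6. ckcA  = {q}
applying k or c yields no new set

6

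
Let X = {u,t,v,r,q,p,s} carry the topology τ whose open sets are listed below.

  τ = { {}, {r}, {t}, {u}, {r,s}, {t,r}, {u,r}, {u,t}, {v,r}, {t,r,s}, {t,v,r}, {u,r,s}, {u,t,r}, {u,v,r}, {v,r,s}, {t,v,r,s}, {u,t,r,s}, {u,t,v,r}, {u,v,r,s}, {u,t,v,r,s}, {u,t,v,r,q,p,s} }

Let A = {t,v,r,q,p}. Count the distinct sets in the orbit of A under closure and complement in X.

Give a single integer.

8

X∖A={u,s}, int(X∖A)={u}, hence cl(A)={t,v,r,q,p,s}
Orbit (k=closure, c=complement):
  1. A     = {t,v,r,q,p}
  2. kA    = {t,v,r,q,p,s}
  3. cA    = {u,s}
  4. ckA   = {u}
  5. kcA   = {u,q,p,s}
  6. kckA  = {u,q,p}
  7. ckcA  = {t,v,r}
  8. ckckA = {t,v,r,s}
(closed under both — stop)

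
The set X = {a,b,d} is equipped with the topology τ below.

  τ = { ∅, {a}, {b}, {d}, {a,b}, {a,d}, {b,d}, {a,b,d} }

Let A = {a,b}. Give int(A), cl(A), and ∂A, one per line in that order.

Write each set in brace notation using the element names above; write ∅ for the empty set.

int(A) = {a,b}
cl(A)  = {a,b}
∂A     = ∅

U open, U⊆A: ∅, {b}, {a}, {a,b}. int(A) = ⋃ = {a,b}
X∖A={d}, int(X∖A)={d}, hence cl(A)={a,b}
∂A: remove int from cl → ∅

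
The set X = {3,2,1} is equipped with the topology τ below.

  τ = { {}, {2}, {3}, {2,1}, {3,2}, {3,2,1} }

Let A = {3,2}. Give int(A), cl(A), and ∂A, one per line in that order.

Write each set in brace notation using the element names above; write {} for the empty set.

opens ⊆ A: {}, {2}, {3}, {3,2}; union → int = {3,2}
complement {1}; its interior {}; cl(A) = X∖{} = {3,2,1}
boundary = {3,2,1} ∖ {3,2} = {1}

int(A) = {3,2}
cl(A)  = {3,2,1}
∂A     = {1}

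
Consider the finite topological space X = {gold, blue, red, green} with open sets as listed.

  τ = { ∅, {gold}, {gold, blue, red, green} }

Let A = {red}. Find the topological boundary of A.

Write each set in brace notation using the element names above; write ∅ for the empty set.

{blue, red, green}

interior: largest open inside A is ∅ (from ∅)
cl via duality: int({gold, blue, green}) = {gold}, so X∖{gold} = {blue, red, green}
cl∖int = {blue, red, green}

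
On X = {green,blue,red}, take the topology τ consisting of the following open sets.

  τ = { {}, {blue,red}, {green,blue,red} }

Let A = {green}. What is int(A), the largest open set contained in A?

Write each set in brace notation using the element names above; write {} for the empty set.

{}

interior: largest open inside A is {} (from {})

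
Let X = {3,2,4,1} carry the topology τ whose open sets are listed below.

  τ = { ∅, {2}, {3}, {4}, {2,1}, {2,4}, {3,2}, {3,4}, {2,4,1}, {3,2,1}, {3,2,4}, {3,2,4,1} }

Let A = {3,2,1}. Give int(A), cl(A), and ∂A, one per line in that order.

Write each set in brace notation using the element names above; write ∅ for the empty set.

open subsets of A: ∅, {2}, {3}, {2,1}, {3,2}, {3,2,1}; so int(A) = {3,2,1}
closure: X∖int(X∖A) = X∖{4} = {3,2,1}
∂A = {3,2,1} minus {3,2,1} = ∅

int(A) = {3,2,1}
cl(A)  = {3,2,1}
∂A     = ∅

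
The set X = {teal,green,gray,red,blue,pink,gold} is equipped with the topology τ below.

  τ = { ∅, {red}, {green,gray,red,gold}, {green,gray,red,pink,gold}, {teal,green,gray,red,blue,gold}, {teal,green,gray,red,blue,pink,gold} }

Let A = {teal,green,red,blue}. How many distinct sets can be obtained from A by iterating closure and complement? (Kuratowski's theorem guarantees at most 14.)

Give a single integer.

complement {gray,pink,gold}; its interior ∅; cl(A) = X∖∅ = {teal,green,gray,red,blue,pink,gold}
With k = closure, c = complement:
  1. A     = {teal,green,red,blue}
  2. kA    = {teal,green,gray,red,blue,pink,gold}
  3. cA    = {gray,pink,gold}
  4. ckA   = ∅
  5. kcA   = {teal,green,gray,blue,pink,gold}
  6. ckcA  = {red}
k, c of each give nothing new

6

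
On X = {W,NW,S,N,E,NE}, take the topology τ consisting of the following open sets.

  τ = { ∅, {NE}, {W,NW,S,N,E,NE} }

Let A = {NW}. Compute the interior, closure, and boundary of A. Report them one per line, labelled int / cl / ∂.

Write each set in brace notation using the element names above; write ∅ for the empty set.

int(A) = ∅
cl(A)  = {W,NW,S,N,E}
∂A     = {W,NW,S,N,E}

open subsets of A: ∅; so int(A) = ∅
closure: X∖int(X∖A) = X∖{NE} = {W,NW,S,N,E}
∂A = {W,NW,S,N,E} minus ∅ = {W,NW,S,N,E}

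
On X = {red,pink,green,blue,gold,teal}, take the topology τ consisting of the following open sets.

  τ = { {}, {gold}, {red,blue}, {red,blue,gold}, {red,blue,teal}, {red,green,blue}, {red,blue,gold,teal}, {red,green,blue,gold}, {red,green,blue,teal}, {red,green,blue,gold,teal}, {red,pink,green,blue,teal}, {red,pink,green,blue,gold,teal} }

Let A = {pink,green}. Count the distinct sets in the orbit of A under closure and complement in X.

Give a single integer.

4

cl via duality: int({red,blue,gold,teal}) = {red,blue,gold,teal}, so X∖{red,blue,gold,teal} = {pink,green}
Write k for closure, c for complement:
  1. A     = {pink,green}
  2. cA    = {red,blue,gold,teal}
  3. kcA   = {red,pink,green,blue,gold,teal}
  4. ckcA  = {}
applying k or c yields no new set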